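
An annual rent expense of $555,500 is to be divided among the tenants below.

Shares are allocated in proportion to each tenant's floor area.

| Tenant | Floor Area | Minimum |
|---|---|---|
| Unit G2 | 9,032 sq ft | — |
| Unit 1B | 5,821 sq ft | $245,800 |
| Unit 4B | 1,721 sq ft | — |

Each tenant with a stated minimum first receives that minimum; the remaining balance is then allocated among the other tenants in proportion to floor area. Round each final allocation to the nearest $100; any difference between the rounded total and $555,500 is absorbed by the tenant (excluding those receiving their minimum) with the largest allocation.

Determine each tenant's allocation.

Unit G2: $260,100 · Unit 1B: $245,800 · Unit 4B: $49,600

Fund the minimums — Unit 1B $245,800. Balance $309,700.
Balance split over remaining floor area 10,753: Unit G2 260,133.02 → $260,100; Unit 4B 49,566.98 → $49,600.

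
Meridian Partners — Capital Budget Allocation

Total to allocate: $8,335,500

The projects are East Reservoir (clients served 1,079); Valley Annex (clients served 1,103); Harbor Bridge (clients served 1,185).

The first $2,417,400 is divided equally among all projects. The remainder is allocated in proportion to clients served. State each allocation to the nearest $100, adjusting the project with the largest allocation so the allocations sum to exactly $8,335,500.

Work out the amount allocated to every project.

East Reservoir: $2,702,300; Valley Annex: $2,744,500; Harbor Bridge: $2,888,700

First tranche $2,417,400 split equally: $805,800 each.
Remainder $5,918,100 by clients served (total 3,367): East Reservoir 1,896,533.98 → $1,896,500; Valley Annex 1,938,718.24 → $1,938,700; Harbor Bridge 2,082,847.79 → $2,082,800.
Rounding difference +$100 on remainder applied to Harbor Bridge.
Totals: East Reservoir $805,800 + $1,896,500 = $2,702,300; Valley Annex $805,800 + $1,938,700 = $2,744,500; Harbor Bridge $805,800 + $2,082,900 = $2,888,700.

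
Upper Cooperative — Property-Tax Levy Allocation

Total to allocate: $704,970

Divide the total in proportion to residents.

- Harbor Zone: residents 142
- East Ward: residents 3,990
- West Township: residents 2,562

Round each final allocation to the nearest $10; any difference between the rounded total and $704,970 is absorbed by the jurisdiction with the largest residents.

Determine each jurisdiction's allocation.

Residents total: 142 + 3,990 + 2,562 = 6,694.
Pro-rata amounts: Harbor Zone 14,954.55; East Ward 420,201.72; West Township 269,813.73.
Rounded to nearest $10: Harbor Zone $14,950; East Ward $420,200; West Township $269,810. Sum = $704,960.
Difference $704,970 − $704,960 = +$10 applied to largest residents (East Ward): East Ward becomes $420,210.

Harbor Zone: $14,950; East Ward: $420,210; West Township: $269,810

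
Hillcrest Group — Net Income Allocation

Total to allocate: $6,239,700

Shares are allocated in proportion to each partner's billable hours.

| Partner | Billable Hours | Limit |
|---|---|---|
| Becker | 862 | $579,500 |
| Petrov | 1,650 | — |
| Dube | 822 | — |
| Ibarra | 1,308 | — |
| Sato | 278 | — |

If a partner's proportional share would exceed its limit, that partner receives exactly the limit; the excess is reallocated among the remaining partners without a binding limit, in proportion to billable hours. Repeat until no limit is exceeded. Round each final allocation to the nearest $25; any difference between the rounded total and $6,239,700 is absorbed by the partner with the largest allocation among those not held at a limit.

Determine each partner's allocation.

Becker: $579,500; Petrov: $2,301,475; Dube: $1,146,550; Ibarra: $1,824,425; Sato: $387,750

Combined billable hours = 4,920.
Pro-rata shares before constraints: Becker 1,093,215.73; Petrov 2,092,582.32; Dube 1,042,486.46; Ibarra 1,658,847.07; Sato 352,568.41.
Held at cap: Becker ($579,500); remaining pool $5,660,200 reallocated over remaining billable hours 4,058.
Shares after redistribution: Petrov 2,301,461.31 → $2,301,450; Dube 1,146,546.18 → $1,146,550; Ibarra 1,824,431.15 → $1,824,425; Sato 387,761.36 → $387,750.
Rounding difference +$25 applied to Petrov → $2,301,475.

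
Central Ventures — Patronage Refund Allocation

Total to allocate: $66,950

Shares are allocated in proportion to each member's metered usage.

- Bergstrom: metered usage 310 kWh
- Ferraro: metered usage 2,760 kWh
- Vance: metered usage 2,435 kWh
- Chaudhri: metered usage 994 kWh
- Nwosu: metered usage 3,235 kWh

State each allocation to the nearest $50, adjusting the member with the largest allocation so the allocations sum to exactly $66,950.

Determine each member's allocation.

Metered usage total: 9,734.
Proportional shares: Bergstrom 310/9,734 × $66,950 = 2,132.17; Ferraro 2,760/9,734 × $66,950 = 18,983.15; Vance 2,435/9,734 × $66,950 = 16,747.82; Chaudhri 994/9,734 × $66,950 = 6,836.69; Nwosu 3,235/9,734 × $66,950 = 22,250.18.
At nearest $50: Bergstrom $2,150; Ferraro $19,000; Vance $16,750; Chaudhri $6,850; Nwosu $22,250. Sum = $67,000.
Difference $66,950 − $67,000 = −$50 applied to largest allocation (Nwosu): Nwosu becomes $22,200.

Bergstrom: $2,150 · Ferraro: $19,000 · Vance: $16,750 · Chaudhri: $6,850 · Nwosu: $22,200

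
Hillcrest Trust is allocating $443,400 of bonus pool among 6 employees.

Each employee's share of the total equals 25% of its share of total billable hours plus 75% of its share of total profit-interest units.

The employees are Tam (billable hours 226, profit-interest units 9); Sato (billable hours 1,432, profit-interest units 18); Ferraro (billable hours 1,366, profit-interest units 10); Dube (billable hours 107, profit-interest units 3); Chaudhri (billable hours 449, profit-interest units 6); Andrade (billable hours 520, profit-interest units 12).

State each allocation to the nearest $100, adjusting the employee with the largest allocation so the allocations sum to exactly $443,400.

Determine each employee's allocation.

Totals — billable hours 4,100, profit-interest units 58.
Blended shares (25% billable hours + 75% profit-interest units): Tam 0.1302; Sato 0.3201; Ferraro 0.2126; Dube 0.0453; Chaudhri 0.1050; Andrade 0.1869.
Unrounded shares: Tam 57,712.85; Sato 141,921.56; Ferraro 94,268.18; Dube 20,093.78; Chaudhri 46,541.15; Andrade 82,862.47.
At nearest $100: Tam $57,700; Sato $141,900; Ferraro $94,300; Dube $20,100; Chaudhri $46,500; Andrade $82,900. Sum = $443,400.
Rounded total matches; no reconciliation needed.

Tam: $57,700; Sato: $141,900; Ferraro: $94,300; Dube: $20,100; Chaudhri: $46,500; Andrade: $82,900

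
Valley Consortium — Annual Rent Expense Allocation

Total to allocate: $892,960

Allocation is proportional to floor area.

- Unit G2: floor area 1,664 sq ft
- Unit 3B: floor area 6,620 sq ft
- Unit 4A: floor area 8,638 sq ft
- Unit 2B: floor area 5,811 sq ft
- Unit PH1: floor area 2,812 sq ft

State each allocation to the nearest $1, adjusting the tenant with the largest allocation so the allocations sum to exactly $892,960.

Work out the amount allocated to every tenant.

Total floor area = 25,545.
Unrounded shares: Unit G2 1,664/25,545 × $892,960 = 58,167.37; Unit 3B 6,620/25,545 × $892,960 = 231,411.05; Unit 4A 8,638/25,545 × $892,960 = 301,952.96; Unit 2B 5,811/25,545 × $892,960 = 203,131.36; Unit PH1 2,812/25,545 × $892,960 = 98,297.26.
After rounding ($1): Unit G2 $58,167; Unit 3B $231,411; Unit 4A $301,953; Unit 2B $203,131; Unit PH1 $98,297. Sum = $892,959.
Difference $892,960 − $892,959 = +$1 applied to largest allocation (Unit 4A): Unit 4A becomes $301,954.

Unit G2: $58,167 · Unit 3B: $231,411 · Unit 4A: $301,954 · Unit 2B: $203,131 · Unit PH1: $98,297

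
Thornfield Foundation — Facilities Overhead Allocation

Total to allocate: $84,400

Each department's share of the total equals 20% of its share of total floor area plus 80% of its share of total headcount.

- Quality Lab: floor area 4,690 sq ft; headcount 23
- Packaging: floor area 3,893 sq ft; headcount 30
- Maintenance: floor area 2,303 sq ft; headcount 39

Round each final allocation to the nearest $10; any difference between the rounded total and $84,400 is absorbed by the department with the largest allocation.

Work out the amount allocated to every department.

Quality Lab: $24,150; Packaging: $28,050; Maintenance: $32,200

Floor area total 10,886; headcount total 92.
Composite weights (20% floor area + 80% headcount): Quality Lab 0.2862; Packaging 0.3324; Maintenance 0.3814.
Raw shares: Quality Lab 24,152.39; Packaging 28,053.94; Maintenance 32,193.68.
At nearest $10: Quality Lab $24,150; Packaging $28,050; Maintenance $32,190. Sum = $84,390.
Difference $84,400 − $84,390 = +$10 applied to largest allocation (Maintenance): Maintenance becomes $32,200.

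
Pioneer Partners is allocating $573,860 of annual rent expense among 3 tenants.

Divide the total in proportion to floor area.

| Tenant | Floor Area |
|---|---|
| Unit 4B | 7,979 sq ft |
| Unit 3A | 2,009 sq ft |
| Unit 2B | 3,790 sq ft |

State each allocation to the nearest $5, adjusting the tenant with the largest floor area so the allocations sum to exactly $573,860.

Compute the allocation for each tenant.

Combined floor area = 7,979 + 2,009 + 3,790 = 13,778.
Unrounded shares: Unit 4B 332,329.00; Unit 3A 83,675.77; Unit 2B 157,855.23.
Rounded to nearest $5: Unit 4B $332,330; Unit 3A $83,675; Unit 2B $157,855. Sum = $573,860.
No rounding difference to absorb.

Unit 4B: $332,330 · Unit 3A: $83,675 · Unit 2B: $157,855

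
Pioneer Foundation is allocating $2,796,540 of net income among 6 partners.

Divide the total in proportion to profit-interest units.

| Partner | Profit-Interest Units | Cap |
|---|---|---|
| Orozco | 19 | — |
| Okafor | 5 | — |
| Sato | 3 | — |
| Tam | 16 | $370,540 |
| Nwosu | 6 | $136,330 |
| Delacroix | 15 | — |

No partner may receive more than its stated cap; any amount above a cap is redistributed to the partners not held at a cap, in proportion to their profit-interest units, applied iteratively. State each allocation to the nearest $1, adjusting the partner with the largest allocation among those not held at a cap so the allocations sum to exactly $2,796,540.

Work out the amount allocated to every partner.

Orozco: $1,035,803 | Okafor: $272,580 | Sato: $163,548 | Tam: $370,540 | Nwosu: $136,330 | Delacroix: $817,739

Profit-interest units total: 64.
Unconstrained shares: Orozco 830,222.81; Okafor 218,479.69; Sato 131,087.81; Tam 699,135.00; Nwosu 262,175.62; Delacroix 655,439.06.
Cap binds for Tam ($370,540), Nwosu ($136,330); balance $2,289,670 reallocated over remaining profit-interest units 42.
Redistributed shares: Orozco 1,035,803.10 → $1,035,803; Okafor 272,579.76 → $272,580; Sato 163,547.86 → $163,548; Delacroix 817,739.29 → $817,739.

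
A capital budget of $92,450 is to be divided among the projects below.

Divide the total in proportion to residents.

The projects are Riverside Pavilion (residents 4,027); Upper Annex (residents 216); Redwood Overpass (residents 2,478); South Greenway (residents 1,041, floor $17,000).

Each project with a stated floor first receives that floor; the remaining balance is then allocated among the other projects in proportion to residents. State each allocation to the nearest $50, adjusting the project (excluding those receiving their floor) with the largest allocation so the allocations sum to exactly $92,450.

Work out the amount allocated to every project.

Fund the minimums — South Greenway $17,000. Remaining pool $75,450.
Remaining pool split over remaining residents 6,721: Riverside Pavilion 45,207.13 → $45,200; Upper Annex 2,424.82 → $2,400; Redwood Overpass 27,818.05 → $27,800.
Rounding difference +$50 applied to Riverside Pavilion → $45,250.

Riverside Pavilion: $45,250; Upper Annex: $2,400; Redwood Overpass: $27,800; South Greenway: $17,000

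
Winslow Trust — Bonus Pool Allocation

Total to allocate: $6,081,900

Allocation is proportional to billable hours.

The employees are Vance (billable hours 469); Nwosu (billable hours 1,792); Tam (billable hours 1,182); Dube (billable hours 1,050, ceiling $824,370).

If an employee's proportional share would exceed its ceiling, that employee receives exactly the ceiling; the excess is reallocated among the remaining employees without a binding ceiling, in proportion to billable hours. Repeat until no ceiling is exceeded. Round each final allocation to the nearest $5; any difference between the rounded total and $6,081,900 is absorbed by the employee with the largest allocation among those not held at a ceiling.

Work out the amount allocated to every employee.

Billable hours total: 4,493.
Unconstrained shares: Vance 634,856.69; Nwosu 2,425,721.08; Tam 1,600,001.29; Dube 1,421,320.94.
Held at cap: Dube ($824,370); balance $5,257,530 reallocated over remaining billable hours 3,443.
Redistributed shares: Vance 716,172.40 → $716,170; Nwosu 2,736,419.91 → $2,736,420; Tam 1,804,937.69 → $1,804,940.

Vance: $716,170 · Nwosu: $2,736,420 · Tam: $1,804,940 · Dube: $824,370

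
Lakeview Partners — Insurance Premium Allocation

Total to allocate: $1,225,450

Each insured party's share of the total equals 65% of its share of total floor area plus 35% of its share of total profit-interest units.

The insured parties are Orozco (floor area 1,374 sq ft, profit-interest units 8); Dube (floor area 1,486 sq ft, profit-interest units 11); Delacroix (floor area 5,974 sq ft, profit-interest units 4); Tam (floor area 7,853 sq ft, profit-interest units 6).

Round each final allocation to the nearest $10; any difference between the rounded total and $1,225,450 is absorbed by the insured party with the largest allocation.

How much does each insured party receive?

Orozco: $183,910 | Dube: $233,620 | Delacroix: $344,320 | Tam: $463,600

Floor area total 16,687; profit-interest units total 29.
Composite weights (65% floor area + 35% profit-interest units): Orozco 0.1501; Dube 0.1906; Delacroix 0.2810; Tam 0.3783.
Pro-rata amounts: Orozco 183,906.26; Dube 233,622.24; Delacroix 344,324.45; Tam 463,597.05.
At nearest $10: Orozco $183,910; Dube $233,620; Delacroix $344,320; Tam $463,600. Sum = $1,225,450.
No rounding difference to absorb.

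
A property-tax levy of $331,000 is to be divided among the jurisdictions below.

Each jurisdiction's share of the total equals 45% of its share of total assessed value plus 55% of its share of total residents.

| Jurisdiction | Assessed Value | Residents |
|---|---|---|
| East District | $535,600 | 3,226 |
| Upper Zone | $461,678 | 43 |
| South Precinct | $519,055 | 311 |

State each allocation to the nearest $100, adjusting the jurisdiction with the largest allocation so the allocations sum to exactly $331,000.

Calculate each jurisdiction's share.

East District: $216,700; Upper Zone: $47,500; South Precinct: $66,800

Assessed value total 1,516,333; residents total 3,580.
Blended shares (45% assessed value + 55% residents): East District 0.6546; Upper Zone 0.1436; South Precinct 0.2018.
Unrounded shares: East District 216,660.61; Upper Zone 47,537.45; South Precinct 66,801.94.
Rounded to nearest $100: East District $216,700; Upper Zone $47,500; South Precinct $66,800. Sum = $331,000.
No rounding difference to absorb.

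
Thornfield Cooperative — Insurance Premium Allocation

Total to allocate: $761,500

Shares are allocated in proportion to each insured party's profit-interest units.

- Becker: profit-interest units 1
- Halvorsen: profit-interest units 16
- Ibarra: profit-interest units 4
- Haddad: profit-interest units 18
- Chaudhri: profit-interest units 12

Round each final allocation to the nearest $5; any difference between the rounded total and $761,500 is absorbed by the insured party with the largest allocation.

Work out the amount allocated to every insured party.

Becker: $14,930 | Halvorsen: $238,900 | Ibarra: $59,725 | Haddad: $268,770 | Chaudhri: $179,175

Profit-interest units total: 51.
Proportional shares: Becker 1/51 × $761,500 = 14,931.37; Halvorsen 16/51 × $761,500 = 238,901.96; Ibarra 4/51 × $761,500 = 59,725.49; Haddad 18/51 × $761,500 = 268,764.71; Chaudhri 12/51 × $761,500 = 179,176.47.
After rounding ($5): Becker $14,930; Halvorsen $238,900; Ibarra $59,725; Haddad $268,765; Chaudhri $179,175. Sum = $761,495.
Difference $761,500 − $761,495 = +$5 applied to largest allocation (Haddad): Haddad becomes $268,770.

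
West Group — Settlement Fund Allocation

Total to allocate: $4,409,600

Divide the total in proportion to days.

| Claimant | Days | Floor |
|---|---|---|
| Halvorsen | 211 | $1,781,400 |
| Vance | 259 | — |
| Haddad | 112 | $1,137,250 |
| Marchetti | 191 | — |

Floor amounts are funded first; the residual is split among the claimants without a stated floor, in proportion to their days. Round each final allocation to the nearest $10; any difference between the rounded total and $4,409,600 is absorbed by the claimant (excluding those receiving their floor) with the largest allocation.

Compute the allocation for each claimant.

Halvorsen: $1,781,400; Vance: $858,120; Haddad: $1,137,250; Marchetti: $632,830

Minimums first: Halvorsen $1,781,400; Haddad $1,137,250. Balance $1,490,950.
Balance split over remaining days 450: Vance 858,124.56 → $858,120; Marchetti 632,825.44 → $632,830.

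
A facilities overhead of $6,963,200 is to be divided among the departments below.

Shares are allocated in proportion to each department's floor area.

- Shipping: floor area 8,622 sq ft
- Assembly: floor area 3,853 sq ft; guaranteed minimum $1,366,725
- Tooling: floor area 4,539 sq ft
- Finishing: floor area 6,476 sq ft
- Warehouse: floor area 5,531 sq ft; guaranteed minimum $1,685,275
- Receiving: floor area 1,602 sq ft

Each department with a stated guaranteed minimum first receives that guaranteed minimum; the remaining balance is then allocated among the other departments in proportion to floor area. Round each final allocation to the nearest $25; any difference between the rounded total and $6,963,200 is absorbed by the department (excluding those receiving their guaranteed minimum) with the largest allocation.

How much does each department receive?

Shipping: $1,587,750; Assembly: $1,366,725; Tooling: $835,875; Finishing: $1,192,575; Warehouse: $1,685,275; Receiving: $295,000

Guaranteed amounts: Assembly $1,366,725; Warehouse $1,685,275. Balance $3,911,200.
Balance split over remaining floor area 21,239: Shipping 1,587,756.79 → $1,587,750; Tooling 835,865.00 → $835,875; Finishing 1,192,567.03 → $1,192,575; Receiving 295,011.18 → $295,000.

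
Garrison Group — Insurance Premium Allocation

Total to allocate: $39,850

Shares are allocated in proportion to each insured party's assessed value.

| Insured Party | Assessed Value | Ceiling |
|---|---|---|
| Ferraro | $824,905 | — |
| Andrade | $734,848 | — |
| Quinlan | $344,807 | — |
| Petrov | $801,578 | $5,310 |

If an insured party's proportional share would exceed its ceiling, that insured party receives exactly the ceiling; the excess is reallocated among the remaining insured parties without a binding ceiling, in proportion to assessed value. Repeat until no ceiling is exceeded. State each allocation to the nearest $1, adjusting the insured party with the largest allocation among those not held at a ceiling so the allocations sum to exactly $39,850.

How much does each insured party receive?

Assessed value total: 2,706,138.
Proportional shares (ignoring caps): Ferraro 12,147.37; Andrade 10,821.21; Quinlan 5,077.55; Petrov 11,803.86.
Capped: Petrov ($5,310); balance $34,540 reallocated over remaining assessed value 1,904,560.
Redistributed shares: Ferraro 14,960.00 → $14,960; Andrade 13,326.78 → $13,327; Quinlan 6,253.22 → $6,253.

Ferraro: $14,960 · Andrade: $13,327 · Quinlan: $6,253 · Petrov: $5,310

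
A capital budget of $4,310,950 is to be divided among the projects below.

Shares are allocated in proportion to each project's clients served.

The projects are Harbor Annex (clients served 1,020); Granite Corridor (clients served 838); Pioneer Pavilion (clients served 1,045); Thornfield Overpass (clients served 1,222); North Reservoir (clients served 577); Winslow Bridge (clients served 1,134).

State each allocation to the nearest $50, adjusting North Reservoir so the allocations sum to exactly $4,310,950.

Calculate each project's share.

Harbor Annex: $753,450 · Granite Corridor: $619,000 · Pioneer Pavilion: $771,900 · Thornfield Overpass: $902,650 · North Reservoir: $426,300 · Winslow Bridge: $837,650

Combined clients served = 5,836.
Unrounded shares: Harbor Annex 1,020/5,836 × $4,310,950 = 753,455.96; Granite Corridor 838/5,836 × $4,310,950 = 619,015.78; Pioneer Pavilion 1,045/5,836 × $4,310,950 = 771,923.02; Thornfield Overpass 1,222/5,836 × $4,310,950 = 902,669.79; North Reservoir 577/5,836 × $4,310,950 = 426,219.70; Winslow Bridge 1,134/5,836 × $4,310,950 = 837,665.75.
Rounded to nearest $50: Harbor Annex $753,450; Granite Corridor $619,000; Pioneer Pavilion $771,900; Thornfield Overpass $902,650; North Reservoir $426,200; Winslow Bridge $837,650. Sum = $4,310,850.
Difference $4,310,950 − $4,310,850 = +$100 applied to North Reservoir: North Reservoir becomes $426,300.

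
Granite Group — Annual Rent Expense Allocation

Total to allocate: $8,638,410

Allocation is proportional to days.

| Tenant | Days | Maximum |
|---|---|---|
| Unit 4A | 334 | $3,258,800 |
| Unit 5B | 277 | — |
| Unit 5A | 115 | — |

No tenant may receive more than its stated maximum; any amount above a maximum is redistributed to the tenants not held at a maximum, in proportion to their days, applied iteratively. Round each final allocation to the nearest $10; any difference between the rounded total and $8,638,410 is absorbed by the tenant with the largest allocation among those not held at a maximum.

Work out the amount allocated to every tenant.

Unit 4A: $3,258,800 | Unit 5B: $3,801,410 | Unit 5A: $1,578,200

Total days = 726.
Unconstrained shares: Unit 4A 3,974,144.55; Unit 5B 3,295,922.27; Unit 5A 1,368,343.18.
Held at cap: Unit 4A ($3,258,800); remaining pool $5,379,610 reallocated over remaining days 392.
Remaining shares: Unit 5B 3,801,408.09 → $3,801,410; Unit 5A 1,578,201.91 → $1,578,200.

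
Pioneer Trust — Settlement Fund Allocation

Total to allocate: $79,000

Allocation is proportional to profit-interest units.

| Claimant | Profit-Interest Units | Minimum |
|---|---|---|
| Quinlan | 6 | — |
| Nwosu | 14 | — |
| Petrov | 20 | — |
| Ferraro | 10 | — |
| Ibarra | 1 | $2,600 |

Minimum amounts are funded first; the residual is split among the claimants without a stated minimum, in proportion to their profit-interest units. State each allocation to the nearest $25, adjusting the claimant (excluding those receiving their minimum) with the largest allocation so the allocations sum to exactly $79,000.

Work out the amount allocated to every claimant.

Fund the minimums — Ibarra $2,600. Residual $76,400.
Residual split over remaining profit-interest units 50: Quinlan 9,168.00 → $9,175; Nwosu 21,392.00 → $21,400; Petrov 30,560.00 → $30,550; Ferraro 15,280.00 → $15,275.

Quinlan: $9,175; Nwosu: $21,400; Petrov: $30,550; Ferraro: $15,275; Ibarra: $2,600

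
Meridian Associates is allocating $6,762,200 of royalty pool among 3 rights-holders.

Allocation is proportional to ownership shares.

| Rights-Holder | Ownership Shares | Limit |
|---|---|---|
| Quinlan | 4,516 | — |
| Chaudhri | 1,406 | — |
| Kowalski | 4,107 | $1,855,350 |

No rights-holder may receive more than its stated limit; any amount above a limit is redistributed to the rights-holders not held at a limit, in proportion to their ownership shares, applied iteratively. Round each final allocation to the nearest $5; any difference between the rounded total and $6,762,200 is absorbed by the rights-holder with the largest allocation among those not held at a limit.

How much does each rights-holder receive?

Quinlan: $3,741,865 | Chaudhri: $1,164,985 | Kowalski: $1,855,350

Combined ownership shares = 10,029.
Pro-rata shares before constraints: Quinlan 3,044,979.08; Chaudhri 948,016.07; Kowalski 2,769,204.85.
Cap binds for Kowalski ($1,855,350); balance $4,906,850 reallocated over remaining ownership shares 5,922.
Remaining shares: Quinlan 3,741,866.70 → $3,741,865; Chaudhri 1,164,983.30 → $1,164,985.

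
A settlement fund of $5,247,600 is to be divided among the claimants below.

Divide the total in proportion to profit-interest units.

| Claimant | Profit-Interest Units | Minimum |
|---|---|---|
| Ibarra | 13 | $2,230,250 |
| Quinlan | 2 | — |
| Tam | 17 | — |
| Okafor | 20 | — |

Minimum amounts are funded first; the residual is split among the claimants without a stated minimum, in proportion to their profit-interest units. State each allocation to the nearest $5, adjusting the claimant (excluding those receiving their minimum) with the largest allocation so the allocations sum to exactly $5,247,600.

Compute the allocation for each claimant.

Ibarra: $2,230,250 · Quinlan: $154,735 · Tam: $1,315,255 · Okafor: $1,547,360

Fund the minimums — Ibarra $2,230,250. Remaining pool $3,017,350.
Remaining pool split over remaining profit-interest units 39: Quinlan 154,735.90 → $154,735; Tam 1,315,255.13 → $1,315,255; Okafor 1,547,358.97 → $1,547,360.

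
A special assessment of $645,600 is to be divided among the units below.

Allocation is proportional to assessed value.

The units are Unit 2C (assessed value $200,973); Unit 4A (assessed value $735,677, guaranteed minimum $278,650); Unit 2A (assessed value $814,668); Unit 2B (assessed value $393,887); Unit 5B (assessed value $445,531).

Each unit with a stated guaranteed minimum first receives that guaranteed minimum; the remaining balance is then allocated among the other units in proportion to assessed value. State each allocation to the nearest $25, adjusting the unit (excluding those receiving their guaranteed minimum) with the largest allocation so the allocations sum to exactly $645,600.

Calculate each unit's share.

Guaranteed amounts: Unit 4A $278,650. Balance $366,950.
Balance split over remaining assessed value 1,855,059: Unit 2C 39,754.55 → $39,750; Unit 2A 161,149.82 → $161,150; Unit 2B 77,914.95 → $77,925; Unit 5B 88,130.67 → $88,125.

Unit 2C: $39,750; Unit 4A: $278,650; Unit 2A: $161,150; Unit 2B: $77,925; Unit 5B: $88,125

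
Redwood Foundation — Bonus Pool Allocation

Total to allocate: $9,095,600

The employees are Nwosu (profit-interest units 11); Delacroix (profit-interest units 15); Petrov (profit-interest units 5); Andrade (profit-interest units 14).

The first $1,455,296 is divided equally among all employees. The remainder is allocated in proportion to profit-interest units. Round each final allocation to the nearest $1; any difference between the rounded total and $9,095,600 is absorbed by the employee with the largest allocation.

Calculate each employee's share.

Nwosu: $2,231,454; Delacroix: $2,910,592; Petrov: $1,212,747; Andrade: $2,740,807

Equal tier: $1,455,296 ÷ 4 = $363,824 apiece.
Remainder $7,640,304 by profit-interest units (total 45): Nwosu 1,867,629.87 → $1,867,630; Delacroix 2,546,768.00 → $2,546,768; Petrov 848,922.67 → $848,923; Andrade 2,376,983.47 → $2,376,983.
Totals: Nwosu $363,824 + $1,867,630 = $2,231,454; Delacroix $363,824 + $2,546,768 = $2,910,592; Petrov $363,824 + $848,923 = $1,212,747; Andrade $363,824 + $2,376,983 = $2,740,807.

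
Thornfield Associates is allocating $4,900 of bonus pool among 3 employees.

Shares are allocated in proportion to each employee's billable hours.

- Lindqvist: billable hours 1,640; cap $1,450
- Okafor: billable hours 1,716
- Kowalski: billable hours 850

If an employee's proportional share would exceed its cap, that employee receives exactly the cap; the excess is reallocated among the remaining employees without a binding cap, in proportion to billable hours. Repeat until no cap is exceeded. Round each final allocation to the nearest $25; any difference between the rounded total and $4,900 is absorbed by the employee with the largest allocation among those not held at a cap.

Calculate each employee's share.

Lindqvist: $1,450 · Okafor: $2,300 · Kowalski: $1,150

Total billable hours = 4,206.
Proportional shares (ignoring caps): Lindqvist 1,910.60; Okafor 1,999.14; Kowalski 990.25.
Capped: Lindqvist ($1,450); remaining pool $3,450 reallocated over remaining billable hours 2,566.
Shares after redistribution: Okafor 2,307.17 → $2,300; Kowalski 1,142.83 → $1,150.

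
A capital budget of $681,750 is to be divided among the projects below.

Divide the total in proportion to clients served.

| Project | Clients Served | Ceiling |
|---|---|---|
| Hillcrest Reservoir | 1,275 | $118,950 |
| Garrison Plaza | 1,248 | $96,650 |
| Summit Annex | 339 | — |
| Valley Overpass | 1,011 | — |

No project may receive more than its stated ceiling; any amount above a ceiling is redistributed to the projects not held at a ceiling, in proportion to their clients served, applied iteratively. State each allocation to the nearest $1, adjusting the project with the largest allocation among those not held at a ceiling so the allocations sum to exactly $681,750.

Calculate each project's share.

Hillcrest Reservoir: $118,950; Garrison Plaza: $96,650; Summit Annex: $117,055; Valley Overpass: $349,095

Clients served total: 3,873.
Unconstrained shares: Hillcrest Reservoir 224,433.58; Garrison Plaza 219,680.87; Summit Annex 59,672.93; Valley Overpass 177,962.63.
Cap binds for Hillcrest Reservoir ($118,950), Garrison Plaza ($96,650); balance $466,150 reallocated over remaining clients served 1,350.
Redistributed shares: Summit Annex 117,055.44 → $117,055; Valley Overpass 349,094.56 → $349,095.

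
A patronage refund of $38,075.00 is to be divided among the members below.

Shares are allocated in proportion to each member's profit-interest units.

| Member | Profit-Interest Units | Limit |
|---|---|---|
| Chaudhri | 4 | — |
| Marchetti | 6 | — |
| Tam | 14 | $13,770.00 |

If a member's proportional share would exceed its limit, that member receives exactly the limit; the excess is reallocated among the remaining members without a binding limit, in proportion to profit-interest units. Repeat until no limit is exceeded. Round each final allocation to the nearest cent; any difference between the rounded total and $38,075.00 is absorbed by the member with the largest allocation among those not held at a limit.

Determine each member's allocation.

Sum of profit-interest units: 24.
Unconstrained shares: Chaudhri 6,345.8333; Marchetti 9,518.7500; Tam 22,210.4167.
Capped: Tam ($13,770.00); remaining pool $24,305.00 reallocated over remaining profit-interest units 10.
Redistributed shares: Chaudhri 9,722.0000 → $9,722.00; Marchetti 14,583.0000 → $14,583.00.

Chaudhri: $9,722.00 · Marchetti: $14,583.00 · Tam: $13,770.00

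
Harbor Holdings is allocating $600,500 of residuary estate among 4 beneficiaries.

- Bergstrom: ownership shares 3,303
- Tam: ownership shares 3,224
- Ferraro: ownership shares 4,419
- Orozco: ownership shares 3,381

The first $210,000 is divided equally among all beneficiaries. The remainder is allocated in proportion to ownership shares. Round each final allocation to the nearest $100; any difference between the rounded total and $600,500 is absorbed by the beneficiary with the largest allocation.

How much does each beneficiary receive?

$210,000 shared equally gives $52,500 per beneficiary.
Remainder $390,500 by ownership shares (total 14,327): Bergstrom 90,027.33 → $90,000; Tam 87,874.08 → $87,900; Ferraro 120,445.28 → $120,400; Orozco 92,153.31 → $92,200.
Totals: Bergstrom $52,500 + $90,000 = $142,500; Tam $52,500 + $87,900 = $140,400; Ferraro $52,500 + $120,400 = $172,900; Orozco $52,500 + $92,200 = $144,700.

Bergstrom: $142,500 · Tam: $140,400 · Ferraro: $172,900 · Orozco: $144,700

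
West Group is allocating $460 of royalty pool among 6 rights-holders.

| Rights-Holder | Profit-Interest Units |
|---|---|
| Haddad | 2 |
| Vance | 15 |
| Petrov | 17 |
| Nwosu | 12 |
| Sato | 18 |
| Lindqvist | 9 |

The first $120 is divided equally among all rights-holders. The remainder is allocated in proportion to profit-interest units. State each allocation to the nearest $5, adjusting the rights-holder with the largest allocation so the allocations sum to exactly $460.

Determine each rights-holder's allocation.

Equal tier: $120 ÷ 6 = $20 apiece.
Remainder $340 by profit-interest units (total 73): Haddad 9.32 → $10; Vance 69.86 → $70; Petrov 79.18 → $80; Nwosu 55.89 → $55; Sato 83.84 → $85; Lindqvist 41.92 → $40.
Totals: Haddad $20 + $10 = $30; Vance $20 + $70 = $90; Petrov $20 + $80 = $100; Nwosu $20 + $55 = $75; Sato $20 + $85 = $105; Lindqvist $20 + $40 = $60.

Haddad: $30 · Vance: $90 · Petrov: $100 · Nwosu: $75 · Sato: $105 · Lindqvist: $60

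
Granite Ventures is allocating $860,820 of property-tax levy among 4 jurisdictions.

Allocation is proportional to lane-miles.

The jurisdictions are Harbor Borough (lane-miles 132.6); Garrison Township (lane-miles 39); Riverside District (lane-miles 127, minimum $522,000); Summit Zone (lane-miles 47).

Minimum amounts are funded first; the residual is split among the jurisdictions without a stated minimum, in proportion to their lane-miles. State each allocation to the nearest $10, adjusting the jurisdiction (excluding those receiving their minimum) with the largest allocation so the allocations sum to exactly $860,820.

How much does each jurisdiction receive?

Fund the minimums — Riverside District $522,000. Residual $338,820.
Residual split over remaining lane-miles 218.6: Harbor Borough 205,523.93 → $205,520; Garrison Township 60,448.22 → $60,450; Summit Zone 72,847.85 → $72,850.

Harbor Borough: $205,520 | Garrison Township: $60,450 | Riverside District: $522,000 | Summit Zone: $72,850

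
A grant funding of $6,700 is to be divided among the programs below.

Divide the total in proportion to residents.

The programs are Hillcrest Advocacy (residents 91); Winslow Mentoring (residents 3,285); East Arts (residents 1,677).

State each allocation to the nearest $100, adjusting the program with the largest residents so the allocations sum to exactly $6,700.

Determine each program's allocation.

Hillcrest Advocacy: $100 | Winslow Mentoring: $4,400 | East Arts: $2,200

Sum of residents: 91 + 3,285 + 1,677 = 5,053.
Raw shares: Hillcrest Advocacy 120.66; Winslow Mentoring 4,355.73; East Arts 2,223.61.
Rounded to nearest $100: Hillcrest Advocacy $100; Winslow Mentoring $4,400; East Arts $2,200. Sum = $6,700.
Rounded total matches; no reconciliation needed.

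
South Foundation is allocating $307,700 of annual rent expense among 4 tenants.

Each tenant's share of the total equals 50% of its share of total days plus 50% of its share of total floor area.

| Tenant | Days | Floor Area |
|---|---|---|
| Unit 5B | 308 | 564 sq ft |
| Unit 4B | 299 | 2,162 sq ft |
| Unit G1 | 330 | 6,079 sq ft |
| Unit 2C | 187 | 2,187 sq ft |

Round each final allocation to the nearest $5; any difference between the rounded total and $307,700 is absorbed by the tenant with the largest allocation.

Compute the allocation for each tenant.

Unit 5B: $50,050 | Unit 4B: $71,185 | Unit G1: $130,260 | Unit 2C: $56,205

Days total 1,124; floor area total 10,992.
Blended shares (50% days + 50% floor area): Unit 5B 0.1627; Unit 4B 0.2314; Unit G1 0.4233; Unit 2C 0.1827.
Raw shares: Unit 5B 50,052.24; Unit 4B 71,186.82; Unit G1 130,254.47; Unit 2C 56,206.48.
After rounding ($5): Unit 5B $50,050; Unit 4B $71,185; Unit G1 $130,255; Unit 2C $56,205. Sum = $307,695.
Difference $307,700 − $307,695 = +$5 applied to largest allocation (Unit G1): Unit G1 becomes $130,260.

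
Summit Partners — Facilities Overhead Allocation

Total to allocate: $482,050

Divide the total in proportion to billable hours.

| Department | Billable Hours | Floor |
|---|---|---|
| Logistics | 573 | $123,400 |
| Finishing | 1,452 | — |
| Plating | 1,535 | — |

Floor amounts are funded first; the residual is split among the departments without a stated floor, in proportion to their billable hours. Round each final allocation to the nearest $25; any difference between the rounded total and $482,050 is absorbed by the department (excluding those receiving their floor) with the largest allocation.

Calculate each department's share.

Fund the minimums — Logistics $123,400. Residual $358,650.
Residual split over remaining billable hours 2,987: Finishing 174,342.08 → $174,350; Plating 184,307.92 → $184,300.

Logistics: $123,400; Finishing: $174,350; Plating: $184,300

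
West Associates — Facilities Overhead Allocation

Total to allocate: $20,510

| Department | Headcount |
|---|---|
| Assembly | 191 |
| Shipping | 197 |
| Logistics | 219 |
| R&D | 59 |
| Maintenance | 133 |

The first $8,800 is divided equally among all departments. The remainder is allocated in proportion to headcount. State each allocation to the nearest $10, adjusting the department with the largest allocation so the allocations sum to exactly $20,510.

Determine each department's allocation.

$8,800 shared equally gives $1,760 per department.
Remainder $11,710 by headcount (total 799): Assembly 2,799.26 → $2,800; Shipping 2,887.20 → $2,890; Logistics 3,209.62 → $3,210; R&D 864.69 → $860; Maintenance 1,949.22 → $1,950.
Totals: Assembly $1,760 + $2,800 = $4,560; Shipping $1,760 + $2,890 = $4,650; Logistics $1,760 + $3,210 = $4,970; R&D $1,760 + $860 = $2,620; Maintenance $1,760 + $1,950 = $3,710.

Assembly: $4,560; Shipping: $4,650; Logistics: $4,970; R&D: $2,620; Maintenance: $3,710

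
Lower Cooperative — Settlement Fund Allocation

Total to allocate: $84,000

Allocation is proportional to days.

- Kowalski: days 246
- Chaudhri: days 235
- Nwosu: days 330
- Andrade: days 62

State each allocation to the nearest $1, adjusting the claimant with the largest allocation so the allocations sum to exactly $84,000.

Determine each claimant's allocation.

Kowalski: $23,670 | Chaudhri: $22,612 | Nwosu: $31,752 | Andrade: $5,966

Days total: 873.
Raw shares: Kowalski 246/873 × $84,000 = 23,670.10; Chaudhri 235/873 × $84,000 = 22,611.68; Nwosu 330/873 × $84,000 = 31,752.58; Andrade 62/873 × $84,000 = 5,965.64.
At nearest $1: Kowalski $23,670; Chaudhri $22,612; Nwosu $31,753; Andrade $5,966. Sum = $84,001.
Difference $84,000 − $84,001 = −$1 applied to largest allocation (Nwosu): Nwosu becomes $31,752.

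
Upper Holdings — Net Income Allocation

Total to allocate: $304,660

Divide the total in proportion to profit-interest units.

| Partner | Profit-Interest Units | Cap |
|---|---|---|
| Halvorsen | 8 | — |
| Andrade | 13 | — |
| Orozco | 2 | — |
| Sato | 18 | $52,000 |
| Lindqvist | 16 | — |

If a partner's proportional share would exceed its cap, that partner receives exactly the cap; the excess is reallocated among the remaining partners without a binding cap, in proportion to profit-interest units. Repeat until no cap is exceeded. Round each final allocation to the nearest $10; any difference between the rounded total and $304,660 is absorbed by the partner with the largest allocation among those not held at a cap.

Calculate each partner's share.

Combined profit-interest units = 57.
Unconstrained shares: Halvorsen 42,759.30; Andrade 69,483.86; Orozco 10,689.82; Sato 96,208.42; Lindqvist 85,518.60.
Cap binds for Sato ($52,000); residual $252,660 reallocated over remaining profit-interest units 39.
Redistributed shares: Halvorsen 51,827.69 → $51,830; Andrade 84,220.00 → $84,220; Orozco 12,956.92 → $12,960; Lindqvist 103,655.38 → $103,660.
Rounding difference −$10 applied to Lindqvist → $103,650.

Halvorsen: $51,830 | Andrade: $84,220 | Orozco: $12,960 | Sato: $52,000 | Lindqvist: $103,650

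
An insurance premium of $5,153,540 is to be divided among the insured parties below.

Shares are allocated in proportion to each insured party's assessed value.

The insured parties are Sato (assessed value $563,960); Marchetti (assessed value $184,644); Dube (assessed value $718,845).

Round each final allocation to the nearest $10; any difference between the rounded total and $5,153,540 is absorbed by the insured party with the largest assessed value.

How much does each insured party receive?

Total assessed value = 1,467,449.
Raw shares: Sato 563,960/1,467,449 × $5,153,540 = 1,980,573.37; Marchetti 184,644/1,467,449 × $5,153,540 = 648,452.00; Dube 718,845/1,467,449 × $5,153,540 = 2,524,514.62.
At nearest $10: Sato $1,980,570; Marchetti $648,450; Dube $2,524,510. Sum = $5,153,530.
Difference $5,153,540 − $5,153,530 = +$10 applied to largest assessed value (Dube): Dube becomes $2,524,520.

Sato: $1,980,570 | Marchetti: $648,450 | Dube: $2,524,520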